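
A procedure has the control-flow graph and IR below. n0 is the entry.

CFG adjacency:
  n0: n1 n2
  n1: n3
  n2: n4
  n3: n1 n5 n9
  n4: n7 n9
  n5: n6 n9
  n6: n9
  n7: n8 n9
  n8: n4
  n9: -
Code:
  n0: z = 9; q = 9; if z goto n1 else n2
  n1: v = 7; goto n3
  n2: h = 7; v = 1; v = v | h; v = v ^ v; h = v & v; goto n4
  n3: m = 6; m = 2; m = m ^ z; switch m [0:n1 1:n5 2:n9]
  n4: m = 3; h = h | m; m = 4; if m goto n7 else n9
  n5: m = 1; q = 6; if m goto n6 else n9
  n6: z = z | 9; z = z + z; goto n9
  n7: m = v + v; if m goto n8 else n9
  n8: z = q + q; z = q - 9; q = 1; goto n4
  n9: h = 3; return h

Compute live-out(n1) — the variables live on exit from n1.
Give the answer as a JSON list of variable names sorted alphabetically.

Answer: ["z"]

Working:
def/use:
  n0: def={q,z} ue=∅
  n1: def={v} ue=∅
  n2: def={h,v} ue=∅
  n3: def={m} ue={z}
  n4: def={h,m} ue={h}
  n5: def={m,q} ue=∅
  n6: def={z} ue={z}
  n7: def={m} ue={v}
  n8: def={q,z} ue={q}
  n9: def={h} ue=∅

Liveness:
  n0 li=∅ lo={q,z}
  n1 li={z} lo={z}
  n2 li={q} lo={h,q,v}
  n3 li={z} lo={z}
  n4 li={h,q,v} lo={h,q,v}
  n5 li={z} lo={z}
  n6 li={z} lo=∅
  n7 li={h,q,v} lo={h,q,v}
  n8 li={h,q,v} lo={h,q,v}
  n9 li=∅ lo=∅

live-out(n1) = ["z"]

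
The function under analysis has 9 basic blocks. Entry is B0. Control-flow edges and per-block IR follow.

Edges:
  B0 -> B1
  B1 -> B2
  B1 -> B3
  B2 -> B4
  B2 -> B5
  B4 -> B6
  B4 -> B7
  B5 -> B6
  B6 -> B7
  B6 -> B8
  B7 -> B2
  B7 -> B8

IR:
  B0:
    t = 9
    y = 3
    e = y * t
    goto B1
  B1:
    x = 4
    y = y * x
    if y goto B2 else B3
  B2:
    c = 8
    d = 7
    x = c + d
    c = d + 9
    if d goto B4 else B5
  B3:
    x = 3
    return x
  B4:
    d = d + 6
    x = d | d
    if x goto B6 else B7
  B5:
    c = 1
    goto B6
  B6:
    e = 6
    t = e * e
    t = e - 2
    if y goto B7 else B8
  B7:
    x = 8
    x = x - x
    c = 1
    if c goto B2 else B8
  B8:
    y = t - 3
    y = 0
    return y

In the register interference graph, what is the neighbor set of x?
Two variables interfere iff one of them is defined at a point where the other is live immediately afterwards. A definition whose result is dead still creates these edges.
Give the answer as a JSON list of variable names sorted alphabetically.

Answer: ["d", "t", "y"]

Analysis:
def/use:
  B0 def {e,t,y} use ∅
  B1 def {x,y} use {y}
  B2 def {c,d,x} use ∅
  B3 def {x} use ∅
  B4 def {d,x} use {d}
  B5 def {c} use ∅
  B6 def {e,t} use {y}
  B7 def {c,x} use ∅
  B8 def {y} use {t}

Backward fixpoint:
  B0: in=∅ out={t,y}
  B1: in={t,y} out={t,y}
  B2: in={t,y} out={d,t,y}
  B3: in=∅ out=∅
  B4: in={d,t,y} out={t,y}
  B5: in={y} out={y}
  B6: in={y} out={t,y}
  B7: in={t,y} out={t,y}
  B8: in={t} out=∅

Interfere edges:
  c↔{d,t,y}
  d↔{c,t,x,y}
  e↔{t,y}
  t↔{c,d,e,x,y}
  x↔{d,t,y}
  y↔{c,d,e,t,x}

N(x) = ["d", "t", "y"]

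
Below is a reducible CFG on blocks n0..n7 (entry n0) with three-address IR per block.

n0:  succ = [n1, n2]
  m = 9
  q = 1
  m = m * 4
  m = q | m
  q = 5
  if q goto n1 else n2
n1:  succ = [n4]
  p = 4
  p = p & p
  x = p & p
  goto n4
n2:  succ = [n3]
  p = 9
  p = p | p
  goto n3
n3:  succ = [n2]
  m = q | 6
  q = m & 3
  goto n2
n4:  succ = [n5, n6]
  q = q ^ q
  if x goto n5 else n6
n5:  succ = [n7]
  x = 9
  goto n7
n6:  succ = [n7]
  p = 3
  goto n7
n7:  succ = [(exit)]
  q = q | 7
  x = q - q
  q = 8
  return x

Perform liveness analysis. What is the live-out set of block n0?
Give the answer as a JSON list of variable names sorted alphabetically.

Answer: ["q"]

Derivation:
def/use:
  n0: def={m,q} ue=∅
  n1: def={p,x} ue=∅
  n2: def={p} ue=∅
  n3: def={m,q} ue={q}
  n4: def={q} ue={q,x}
  n5: def={x} ue=∅
  n6: def={p} ue=∅
  n7: def={q,x} ue={q}

Liveness:
  n0: in=∅ out={q}
  n1: in={q} out={q,x}
  n2: in={q} out={q}
  n3: in={q} out={q}
  n4: in={q,x} out={q}
  n5: in={q} out={q}
  n6: in={q} out={q}
  n7: in={q} out=∅

live-out(n0) = ["q"]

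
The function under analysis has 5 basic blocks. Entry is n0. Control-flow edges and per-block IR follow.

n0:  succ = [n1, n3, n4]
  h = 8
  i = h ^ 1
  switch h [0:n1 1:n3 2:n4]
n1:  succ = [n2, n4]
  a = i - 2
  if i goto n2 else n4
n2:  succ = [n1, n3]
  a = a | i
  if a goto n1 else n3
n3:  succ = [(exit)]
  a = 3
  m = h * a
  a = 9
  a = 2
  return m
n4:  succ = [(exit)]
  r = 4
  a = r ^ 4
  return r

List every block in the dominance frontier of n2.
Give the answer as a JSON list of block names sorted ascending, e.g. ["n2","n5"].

idom tree: n1←n0 n2←n1 n3←n0 n4←n0
Dom∩ at merges:
  n1: preds {n0,n2}: {n0} ∩ {n0,n1,n2} = {n0}; idom=n0
  n3: preds {n0,n2}: {n0} ∩ {n0,n1,n2} = {n0}; idom=n0
  n4: preds {n0,n1}: {n0} ∩ {n0,n1} = {n0}; idom=n0

Frontier:
  join n1 pred n0: · stop@n0
  join n1 pred n2: n2→n1 stop@n0
  join n3 pred n0: · stop@n0
  join n3 pred n2: n2→n1 stop@n0
  join n4 pred n0: · stop@n0
  join n4 pred n1: n1 stop@n0
  n0: DF=∅
  n1: DF={n1,n3,n4}
  n2: DF={n1,n3}
  n3: DF=∅
  n4: DF=∅

DF(n2) = ["n1", "n3"]

Answer: ["n1", "n3"]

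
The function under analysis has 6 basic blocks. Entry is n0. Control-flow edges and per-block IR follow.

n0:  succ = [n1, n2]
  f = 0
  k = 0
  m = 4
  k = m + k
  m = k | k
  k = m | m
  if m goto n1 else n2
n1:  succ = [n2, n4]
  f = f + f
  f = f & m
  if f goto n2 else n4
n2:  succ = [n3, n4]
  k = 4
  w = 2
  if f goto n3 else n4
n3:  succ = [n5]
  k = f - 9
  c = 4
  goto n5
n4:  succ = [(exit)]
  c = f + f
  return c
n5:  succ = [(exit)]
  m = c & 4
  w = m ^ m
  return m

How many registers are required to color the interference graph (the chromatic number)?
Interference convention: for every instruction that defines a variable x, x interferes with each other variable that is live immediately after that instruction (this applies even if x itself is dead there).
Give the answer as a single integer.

Answer: 3

Working:
Block summaries:
  n0: {f,k,m} / ∅
  n1: {f} / {f,m}
  n2: {k,w} / {f}
  n3: {c,k} / {f}
  n4: {c} / {f}
  n5: {m,w} / {c}

Live sets:
  live n0: ∅→{f,m}
  live n1: {f,m}→{f}
  live n2: {f}→{f}
  live n3: {f}→{c}
  live n4: {f}→∅
  live n5: {c}→∅

Conflict graph:
  c: ∅
  f: {k,m,w}
  k: {f,m}
  m: {f,k,w}
  w: {f,m}

Colouring:
  {f,k,m} pairwise interfere (3-clique) ⇒ χ ≥ 3
  assign c→R0 f→R0 k→R2 m→R1 w→R2 — no edge inside a register ⇒ χ ≤ 3
  χ = 3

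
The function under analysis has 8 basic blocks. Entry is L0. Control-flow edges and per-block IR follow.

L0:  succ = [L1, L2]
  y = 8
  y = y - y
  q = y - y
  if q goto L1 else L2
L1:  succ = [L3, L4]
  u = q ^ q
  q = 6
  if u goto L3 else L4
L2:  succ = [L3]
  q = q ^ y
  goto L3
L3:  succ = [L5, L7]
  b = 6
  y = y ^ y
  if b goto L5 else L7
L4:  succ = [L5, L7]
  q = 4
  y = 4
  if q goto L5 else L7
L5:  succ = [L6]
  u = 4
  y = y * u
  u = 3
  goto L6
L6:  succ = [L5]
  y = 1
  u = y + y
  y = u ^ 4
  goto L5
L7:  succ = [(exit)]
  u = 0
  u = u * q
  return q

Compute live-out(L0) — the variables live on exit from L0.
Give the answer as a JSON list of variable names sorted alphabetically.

Per-block:
  L0: {q,y} / ∅
  L1: {q,u} / {q}
  L2: {q} / {q,y}
  L3: {b,y} / {y}
  L4: {q,y} / ∅
  L5: {u,y} / {y}
  L6: {u,y} / ∅
  L7: {u} / {q}

Live sets:
  L0: in=∅ out={q,y}
  L1: in={q,y} out={q,y}
  L2: in={q,y} out={q,y}
  L3: in={q,y} out={q,y}
  L4: in=∅ out={q,y}
  L5: in={y} out=∅
  L6: in=∅ out={y}
  L7: in={q} out=∅

live-out(L0) = ["q", "y"]

Answer: ["q", "y"]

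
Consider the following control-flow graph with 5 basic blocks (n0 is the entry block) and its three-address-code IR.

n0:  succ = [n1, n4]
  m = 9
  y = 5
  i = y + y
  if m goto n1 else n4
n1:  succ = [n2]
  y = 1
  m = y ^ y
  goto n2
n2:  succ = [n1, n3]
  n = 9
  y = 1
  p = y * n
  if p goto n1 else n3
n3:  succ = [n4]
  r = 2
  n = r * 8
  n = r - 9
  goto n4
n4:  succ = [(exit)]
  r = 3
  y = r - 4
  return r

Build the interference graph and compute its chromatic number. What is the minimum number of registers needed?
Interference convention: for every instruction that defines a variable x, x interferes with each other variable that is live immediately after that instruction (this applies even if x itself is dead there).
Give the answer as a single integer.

Answer: 3

Working:
def/use:
  n0 def {i,m,y} use ∅
  n1 def {m,y} use ∅
  n2 def {n,p,y} use ∅
  n3 def {n,r} use ∅
  n4 def {r,y} use ∅

Live sets:
  n0: in=∅ out=∅
  n1: in=∅ out=∅
  n2: in=∅ out=∅
  n3: in=∅ out=∅
  n4: in=∅ out=∅

Interfere edges:
  i: {m}
  m: {i,y}
  n: {r,y}
  p: ∅
  r: {n,y}
  y: {m,n,r}

Colouring:
  lower bound: {n,r,y} mutually conflict ⇒ χ ≥ 3
  3-colouring: R0={i,p,y}  R1={m,n}  R2={r}
  χ = 3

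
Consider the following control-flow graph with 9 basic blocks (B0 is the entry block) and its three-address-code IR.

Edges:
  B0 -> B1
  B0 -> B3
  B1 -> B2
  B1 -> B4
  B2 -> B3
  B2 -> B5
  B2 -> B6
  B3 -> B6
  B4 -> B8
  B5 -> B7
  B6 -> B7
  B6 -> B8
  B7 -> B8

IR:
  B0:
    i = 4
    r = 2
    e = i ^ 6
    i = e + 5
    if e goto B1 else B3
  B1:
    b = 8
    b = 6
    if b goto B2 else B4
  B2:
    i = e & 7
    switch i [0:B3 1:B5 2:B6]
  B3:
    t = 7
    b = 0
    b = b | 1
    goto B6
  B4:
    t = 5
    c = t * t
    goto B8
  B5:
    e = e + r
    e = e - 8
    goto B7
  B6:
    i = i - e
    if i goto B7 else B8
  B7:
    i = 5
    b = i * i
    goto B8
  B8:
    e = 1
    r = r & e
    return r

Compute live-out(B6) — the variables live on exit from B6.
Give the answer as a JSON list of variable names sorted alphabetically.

Answer: ["r"]

Derivation:
Per-block:
  B0 def {e,i,r} use ∅
  B1 def {b} use ∅
  B2 def {i} use {e}
  B3 def {b,t} use ∅
  B4 def {c,t} use ∅
  B5 def {e} use {e,r}
  B6 def {i} use {e,i}
  B7 def {b,i} use ∅
  B8 def {e,r} use {r}

Backward fixpoint:
  live B0: ∅→{e,i,r}
  live B1: {e,r}→{e,r}
  live B2: {e,r}→{e,i,r}
  live B3: {e,i,r}→{e,i,r}
  live B4: {r}→{r}
  live B5: {e,r}→{r}
  live B6: {e,i,r}→{r}
  live B7: {r}→{r}
  live B8: {r}→∅

live-out(B6) = ["r"]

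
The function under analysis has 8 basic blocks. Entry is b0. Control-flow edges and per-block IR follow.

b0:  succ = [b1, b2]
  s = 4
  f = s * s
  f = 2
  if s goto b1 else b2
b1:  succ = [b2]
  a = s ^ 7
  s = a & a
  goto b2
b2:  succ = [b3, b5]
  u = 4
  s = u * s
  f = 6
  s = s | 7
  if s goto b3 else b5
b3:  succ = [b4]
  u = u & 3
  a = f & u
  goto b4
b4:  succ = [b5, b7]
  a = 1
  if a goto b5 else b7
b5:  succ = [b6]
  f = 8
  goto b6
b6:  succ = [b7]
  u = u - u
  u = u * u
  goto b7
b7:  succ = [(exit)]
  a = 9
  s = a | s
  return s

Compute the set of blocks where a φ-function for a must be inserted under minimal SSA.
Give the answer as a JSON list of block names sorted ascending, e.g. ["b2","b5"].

Answer: ["b2", "b5", "b7"]

Working:
idom tree: b1←b0 b2←b0 b3←b2 b4←b3 b5←b2 b6←b5 b7←b2
Dom at joins:
  b2: preds {b0,b1}: {b0} ∩ {b0,b1} = {b0}; idom=b0
  b5: preds {b2,b4}: {b0,b2} ∩ {b0,b2,b3,b4} = {b0,b2}; idom=b2
  b7: preds {b4,b6}: {b0,b2,b3,b4} ∩ {b0,b2,b5,b6} = {b0,b2}; idom=b2

DF walk-up:
  b2←b0: walk · to b0
  b2←b1: walk b1 to b0
  b5←b2: walk · to b2
  b5←b4: walk b4→b3 to b2
  b7←b4: walk b4→b3 to b2
  b7←b6: walk b6→b5 to b2
  b0: DF=∅
  b1: DF={b2}
  b2: DF=∅
  b3: DF={b5,b7}
  b4: DF={b5,b7}
  b5: DF={b7}
  b6: DF={b7}
  b7: DF=∅

φ for a: defs {b1,b3,b4,b7}
  DF⁺ = {b2,b5,b7}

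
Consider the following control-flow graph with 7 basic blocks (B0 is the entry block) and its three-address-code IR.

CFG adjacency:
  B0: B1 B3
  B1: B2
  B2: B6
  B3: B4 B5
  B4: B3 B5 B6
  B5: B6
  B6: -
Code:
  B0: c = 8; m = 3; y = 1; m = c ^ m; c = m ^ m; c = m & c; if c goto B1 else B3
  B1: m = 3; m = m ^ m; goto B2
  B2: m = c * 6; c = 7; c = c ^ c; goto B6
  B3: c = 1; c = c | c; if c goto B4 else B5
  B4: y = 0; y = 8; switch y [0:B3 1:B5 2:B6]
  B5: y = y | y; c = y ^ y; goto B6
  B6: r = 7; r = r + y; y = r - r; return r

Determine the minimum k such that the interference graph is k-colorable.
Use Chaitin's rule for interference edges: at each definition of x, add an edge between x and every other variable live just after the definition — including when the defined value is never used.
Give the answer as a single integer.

Answer: 3

Working:
Block summaries:
  B0 def {c,m,y} use ∅
  B1 def {m} use ∅
  B2 def {c,m} use {c}
  B3 def {c} use ∅
  B4 def {y} use ∅
  B5 def {c,y} use {y}
  B6 def {r,y} use {y}

Liveness:
  B0: in=∅ out={c,y}
  B1: in={c,y} out={c,y}
  B2: in={c,y} out={y}
  B3: in={y} out={y}
  B4: in=∅ out={y}
  B5: in={y} out={y}
  B6: in={y} out=∅

Interference:
  c — {m,y}
  m — {c,y}
  r — {y}
  y — {c,m,r}

Registers:
  clique {c,m,y} ⇒ need ≥ 3
  assign c→c1 m→c2 r→c1 y→c0 — no edge inside a register ⇒ χ ≤ 3
  χ = 3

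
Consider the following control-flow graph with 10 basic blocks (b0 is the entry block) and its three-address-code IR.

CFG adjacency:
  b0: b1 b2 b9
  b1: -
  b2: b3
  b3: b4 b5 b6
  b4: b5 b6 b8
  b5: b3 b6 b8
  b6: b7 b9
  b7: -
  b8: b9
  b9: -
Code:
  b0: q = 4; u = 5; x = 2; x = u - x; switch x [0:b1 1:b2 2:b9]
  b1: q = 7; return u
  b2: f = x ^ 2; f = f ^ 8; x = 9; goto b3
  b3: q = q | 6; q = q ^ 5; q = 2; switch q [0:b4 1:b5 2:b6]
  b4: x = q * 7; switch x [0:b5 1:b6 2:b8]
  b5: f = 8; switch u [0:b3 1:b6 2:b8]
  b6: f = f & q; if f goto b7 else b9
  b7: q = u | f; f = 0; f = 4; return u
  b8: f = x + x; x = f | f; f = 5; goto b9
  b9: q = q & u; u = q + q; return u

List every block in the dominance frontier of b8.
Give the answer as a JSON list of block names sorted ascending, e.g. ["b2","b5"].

idom tree: b1←b0 b2←b0 b3←b2 b4←b3 b5←b3 b6←b3 b7←b6 b8←b3 b9←b0
Dom at joins:
  b3: preds {b2,b5}: {b0,b2} ∩ {b0,b2,b3,b5} = {b0,b2}; idom=b2
  b5: preds {b3,b4}: {b0,b2,b3} ∩ {b0,b2,b3,b4} = {b0,b2,b3}; idom=b3
  b6: preds {b3,b4,b5}: {b0,b2,b3} ∩ {b0,b2,b3,b4} ∩ {b0,b2,b3,b5} = {b0,b2,b3}; idom=b3
  b8: preds {b4,b5}: {b0,b2,b3,b4} ∩ {b0,b2,b3,b5} = {b0,b2,b3}; idom=b3
  b9: preds {b0,b6,b8}: {b0} ∩ {b0,b2,b3,b6} ∩ {b0,b2,b3,b8} = {b0}; idom=b0

Frontier:
  join b3 pred b2: · stop@b2
  join b3 pred b5: b5→b3 stop@b2
  join b5 pred b3: · stop@b3
  join b5 pred b4: b4 stop@b3
  join b6 pred b3: · stop@b3
  join b6 pred b4: b4 stop@b3
  join b6 pred b5: b5 stop@b3
  join b8 pred b4: b4 stop@b3
  join b8 pred b5: b5 stop@b3
  join b9 pred b0: · stop@b0
  join b9 pred b6: b6→b3→b2 stop@b0
  join b9 pred b8: b8→b3→b2 stop@b0
  b0: DF=∅
  b1: DF=∅
  b2: DF={b9}
  b3: DF={b3,b9}
  b4: DF={b5,b6,b8}
  b5: DF={b3,b6,b8}
  b6: DF={b9}
  b7: DF=∅
  b8: DF={b9}
  b9: DF=∅

DF(b8) = ["b9"]

Answer: ["b9"]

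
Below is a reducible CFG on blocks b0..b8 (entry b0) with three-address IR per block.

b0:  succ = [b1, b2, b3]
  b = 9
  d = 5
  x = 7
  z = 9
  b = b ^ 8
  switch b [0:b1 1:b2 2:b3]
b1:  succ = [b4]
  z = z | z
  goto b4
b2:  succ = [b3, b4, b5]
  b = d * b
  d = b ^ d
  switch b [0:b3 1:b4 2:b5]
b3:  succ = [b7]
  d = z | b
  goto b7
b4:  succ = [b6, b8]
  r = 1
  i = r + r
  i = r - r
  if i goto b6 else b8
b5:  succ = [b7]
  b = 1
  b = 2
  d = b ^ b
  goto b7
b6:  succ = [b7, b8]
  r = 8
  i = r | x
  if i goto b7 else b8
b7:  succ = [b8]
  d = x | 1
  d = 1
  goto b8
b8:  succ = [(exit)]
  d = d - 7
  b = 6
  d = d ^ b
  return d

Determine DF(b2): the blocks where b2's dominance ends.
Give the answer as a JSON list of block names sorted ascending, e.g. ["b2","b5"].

Answer: ["b3", "b4", "b7"]

Derivation:
idom tree: b1←b0 b2←b0 b3←b0 b4←b0 b5←b2 b6←b4 b7←b0 b8←b0
Dom∩ at merges:
  b3: preds {b0,b2}: {b0} ∩ {b0,b2} = {b0}; idom=b0
  b4: preds {b1,b2}: {b0,b1} ∩ {b0,b2} = {b0}; idom=b0
  b7: preds {b3,b5,b6}: {b0,b3} ∩ {b0,b2,b5} ∩ {b0,b4,b6} = {b0}; idom=b0
  b8: preds {b4,b6,b7}: {b0,b4} ∩ {b0,b4,b6} ∩ {b0,b7} = {b0}; idom=b0

DF derivation:
  join b3 pred b0: · stop@b0
  join b3 pred b2: b2 stop@b0
  join b4 pred b1: b1 stop@b0
  join b4 pred b2: b2 stop@b0
  join b7 pred b3: b3 stop@b0
  join b7 pred b5: b5→b2 stop@b0
  join b7 pred b6: b6→b4 stop@b0
  join b8 pred b4: b4 stop@b0
  join b8 pred b6: b6→b4 stop@b0
  join b8 pred b7: b7 stop@b0
  b0: DF=∅
  b1: DF={b4}
  b2: DF={b3,b4,b7}
  b3: DF={b7}
  b4: DF={b7,b8}
  b5: DF={b7}
  b6: DF={b7,b8}
  b7: DF={b8}
  b8: DF=∅

DF(b2) = ["b3", "b4", "b7"]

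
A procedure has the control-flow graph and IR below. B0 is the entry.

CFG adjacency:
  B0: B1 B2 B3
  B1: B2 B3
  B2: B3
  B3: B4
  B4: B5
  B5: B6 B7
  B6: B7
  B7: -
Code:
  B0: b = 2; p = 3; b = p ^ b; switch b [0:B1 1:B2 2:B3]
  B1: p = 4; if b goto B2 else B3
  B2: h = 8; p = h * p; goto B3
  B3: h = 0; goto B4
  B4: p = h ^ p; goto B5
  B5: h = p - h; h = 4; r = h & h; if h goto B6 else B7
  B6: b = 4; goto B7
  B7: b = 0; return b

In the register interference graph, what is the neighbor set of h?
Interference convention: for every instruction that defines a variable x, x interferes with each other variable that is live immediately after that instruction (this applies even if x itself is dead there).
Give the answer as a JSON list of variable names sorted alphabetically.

Answer: ["p", "r"]

Working:
def/use:
  B0: def={b,p} ue=∅
  B1: def={p} ue={b}
  B2: def={h,p} ue={p}
  B3: def={h} ue=∅
  B4: def={p} ue={h,p}
  B5: def={h,r} ue={h,p}
  B6: def={b} ue=∅
  B7: def={b} ue=∅

Liveness:
  B0: in=∅ out={b,p}
  B1: in={b} out={p}
  B2: in={p} out={p}
  B3: in={p} out={h,p}
  B4: in={h,p} out={h,p}
  B5: in={h,p} out=∅
  B6: in=∅ out=∅
  B7: in=∅ out=∅

Interference:
  b — {p}
  h — {p,r}
  p — {b,h}
  r — {h}

N(h) = ["p", "r"]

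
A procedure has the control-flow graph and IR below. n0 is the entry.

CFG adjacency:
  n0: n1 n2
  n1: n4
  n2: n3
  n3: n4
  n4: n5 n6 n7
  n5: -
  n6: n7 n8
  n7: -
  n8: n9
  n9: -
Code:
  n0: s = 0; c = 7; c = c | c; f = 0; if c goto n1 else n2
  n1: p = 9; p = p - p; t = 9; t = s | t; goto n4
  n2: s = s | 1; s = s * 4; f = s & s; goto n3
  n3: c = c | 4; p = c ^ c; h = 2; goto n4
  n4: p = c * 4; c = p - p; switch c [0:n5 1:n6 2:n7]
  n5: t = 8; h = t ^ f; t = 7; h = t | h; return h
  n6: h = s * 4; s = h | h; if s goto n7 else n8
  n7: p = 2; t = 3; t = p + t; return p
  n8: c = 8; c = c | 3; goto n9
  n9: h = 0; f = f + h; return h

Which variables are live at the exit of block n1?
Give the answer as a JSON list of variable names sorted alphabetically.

Per-block:
  n0: def={c,f,s} ue=∅
  n1: def={p,t} ue={s}
  n2: def={f,s} ue={s}
  n3: def={c,h,p} ue={c}
  n4: def={c,p} ue={c}
  n5: def={h,t} ue={f}
  n6: def={h,s} ue={s}
  n7: def={p,t} ue=∅
  n8: def={c} ue=∅
  n9: def={f,h} ue={f}

Live sets:
  n0 li=∅ lo={c,f,s}
  n1 li={c,f,s} lo={c,f,s}
  n2 li={c,s} lo={c,f,s}
  n3 li={c,f,s} lo={c,f,s}
  n4 li={c,f,s} lo={f,s}
  n5 li={f} lo=∅
  n6 li={f,s} lo={f}
  n7 li=∅ lo=∅
  n8 li={f} lo={f}
  n9 li={f} lo=∅

live-out(n1) = ["c", "f", "s"]

Answer: ["c", "f", "s"]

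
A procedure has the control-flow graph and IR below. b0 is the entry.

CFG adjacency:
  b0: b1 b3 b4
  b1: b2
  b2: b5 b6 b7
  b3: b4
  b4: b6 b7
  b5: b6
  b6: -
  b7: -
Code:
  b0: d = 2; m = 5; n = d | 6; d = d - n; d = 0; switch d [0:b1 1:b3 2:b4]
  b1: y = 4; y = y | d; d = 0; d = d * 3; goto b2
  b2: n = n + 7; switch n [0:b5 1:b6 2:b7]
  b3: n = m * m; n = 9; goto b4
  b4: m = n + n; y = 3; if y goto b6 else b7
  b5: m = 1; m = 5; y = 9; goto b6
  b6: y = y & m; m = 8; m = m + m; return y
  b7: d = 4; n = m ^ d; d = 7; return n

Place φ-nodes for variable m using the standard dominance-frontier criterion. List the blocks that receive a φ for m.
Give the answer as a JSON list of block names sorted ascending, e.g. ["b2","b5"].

Answer: ["b6", "b7"]

Derivation:
idom tree: b1←b0 b2←b1 b3←b0 b4←b0 b5←b2 b6←b0 b7←b0
Dom at joins:
  b4: preds {b0,b3}: {b0} ∩ {b0,b3} = {b0}; idom=b0
  b6: preds {b2,b4,b5}: {b0,b1,b2} ∩ {b0,b4} ∩ {b0,b1,b2,b5} = {b0}; idom=b0
  b7: preds {b2,b4}: {b0,b1,b2} ∩ {b0,b4} = {b0}; idom=b0

DF walk-up:
  join b4 pred b0: · stop@b0
  join b4 pred b3: b3 stop@b0
  join b6 pred b2: b2→b1 stop@b0
  join b6 pred b4: b4 stop@b0
  join b6 pred b5: b5→b2→b1 stop@b0
  join b7 pred b2: b2→b1 stop@b0
  join b7 pred b4: b4 stop@b0
  b0 → ∅
  b1 → {b6,b7}
  b2 → {b6,b7}
  b3 → {b4}
  b4 → {b6,b7}
  b5 → {b6}
  b6 → ∅
  b7 → ∅

φ for m: defs {b0,b4,b5,b6}
  DF⁺ = {b6,b7}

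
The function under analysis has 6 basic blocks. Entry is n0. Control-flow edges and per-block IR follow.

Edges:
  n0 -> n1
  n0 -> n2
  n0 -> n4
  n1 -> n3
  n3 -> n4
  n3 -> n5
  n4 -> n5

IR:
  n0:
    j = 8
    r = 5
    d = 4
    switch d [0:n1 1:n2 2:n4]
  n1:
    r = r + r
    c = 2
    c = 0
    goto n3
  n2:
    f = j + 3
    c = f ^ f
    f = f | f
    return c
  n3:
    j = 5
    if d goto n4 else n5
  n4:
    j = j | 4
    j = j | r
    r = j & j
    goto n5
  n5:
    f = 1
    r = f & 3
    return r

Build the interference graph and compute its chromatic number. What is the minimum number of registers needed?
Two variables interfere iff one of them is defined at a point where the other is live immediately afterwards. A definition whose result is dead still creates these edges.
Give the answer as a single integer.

Block summaries:
  n0 def {d,j,r} use ∅
  n1 def {c,r} use {r}
  n2 def {c,f} use {j}
  n3 def {j} use {d}
  n4 def {j,r} use {j,r}
  n5 def {f,r} use ∅

Backward fixpoint:
  n0: in=∅ out={d,j,r}
  n1: in={d,r} out={d,r}
  n2: in={j} out=∅
  n3: in={d,r} out={j,r}
  n4: in={j,r} out=∅
  n5: in=∅ out=∅

Interfere edges:
  c: {d,f,r}
  d: {c,j,r}
  f: {c}
  j: {d,r}
  r: {c,d,j}

Chromatic number:
  {c,d,r} pairwise interfere (3-clique) ⇒ χ ≥ 3
  3-colouring: R0={c,j}  R1={d,f}  R2={r}
  χ = 3

Answer: 3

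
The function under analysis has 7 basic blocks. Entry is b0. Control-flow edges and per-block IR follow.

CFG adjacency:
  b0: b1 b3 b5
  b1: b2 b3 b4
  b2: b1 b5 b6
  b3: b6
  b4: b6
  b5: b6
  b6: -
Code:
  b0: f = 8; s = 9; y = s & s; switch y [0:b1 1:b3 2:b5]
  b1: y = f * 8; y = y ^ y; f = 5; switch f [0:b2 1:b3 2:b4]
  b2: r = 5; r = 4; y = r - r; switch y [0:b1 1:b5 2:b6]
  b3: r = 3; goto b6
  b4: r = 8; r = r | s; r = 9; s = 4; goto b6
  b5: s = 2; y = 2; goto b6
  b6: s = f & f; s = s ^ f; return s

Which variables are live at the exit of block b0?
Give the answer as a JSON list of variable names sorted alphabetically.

Answer: ["f", "s"]

Analysis:
Block summaries:
  b0: def={f,s,y} ue=∅
  b1: def={f,y} ue={f}
  b2: def={r,y} ue=∅
  b3: def={r} ue=∅
  b4: def={r,s} ue={s}
  b5: def={s,y} ue=∅
  b6: def={s} ue={f}

Live sets:
  live b0: ∅→{f,s}
  live b1: {f,s}→{f,s}
  live b2: {f,s}→{f,s}
  live b3: {f}→{f}
  live b4: {f,s}→{f}
  live b5: {f}→{f}
  live b6: {f}→∅

live-out(b0) = ["f", "s"]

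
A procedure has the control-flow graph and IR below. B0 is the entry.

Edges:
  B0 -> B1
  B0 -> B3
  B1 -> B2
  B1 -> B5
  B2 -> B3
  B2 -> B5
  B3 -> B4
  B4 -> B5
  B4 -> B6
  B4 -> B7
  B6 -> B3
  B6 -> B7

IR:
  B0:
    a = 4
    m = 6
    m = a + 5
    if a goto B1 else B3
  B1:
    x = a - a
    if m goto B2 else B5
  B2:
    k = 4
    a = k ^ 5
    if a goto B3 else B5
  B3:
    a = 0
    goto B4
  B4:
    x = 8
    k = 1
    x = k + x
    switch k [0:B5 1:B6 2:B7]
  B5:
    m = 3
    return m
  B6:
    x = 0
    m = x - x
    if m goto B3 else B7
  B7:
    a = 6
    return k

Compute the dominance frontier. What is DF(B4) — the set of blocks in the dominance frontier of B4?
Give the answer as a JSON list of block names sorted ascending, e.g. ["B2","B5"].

Answer: ["B3", "B5"]

Analysis:
idom tree: B1←B0 B2←B1 B3←B0 B4←B3 B5←B0 B6←B4 B7←B4
Join-block Dom:
  B3: preds {B0,B2,B6}: {B0} ∩ {B0,B1,B2} ∩ {B0,B3,B4,B6} = {B0}; idom=B0
  B5: preds {B1,B2,B4}: {B0,B1} ∩ {B0,B1,B2} ∩ {B0,B3,B4} = {B0}; idom=B0
  B7: preds {B4,B6}: {B0,B3,B4} ∩ {B0,B3,B4,B6} = {B0,B3,B4}; idom=B4

DF derivation:
  B3←B0: walk · to B0
  B3←B2: walk B2→B1 to B0
  B3←B6: walk B6→B4→B3 to B0
  B5←B1: walk B1 to B0
  B5←B2: walk B2→B1 to B0
  B5←B4: walk B4→B3 to B0
  B7←B4: walk · to B4
  B7←B6: walk B6 to B4
  DF(B0)=∅
  DF(B1)={B3,B5}
  DF(B2)={B3,B5}
  DF(B3)={B3,B5}
  DF(B4)={B3,B5}
  DF(B5)=∅
  DF(B6)={B3,B7}
  DF(B7)=∅

DF(B4) = ["B3", "B5"]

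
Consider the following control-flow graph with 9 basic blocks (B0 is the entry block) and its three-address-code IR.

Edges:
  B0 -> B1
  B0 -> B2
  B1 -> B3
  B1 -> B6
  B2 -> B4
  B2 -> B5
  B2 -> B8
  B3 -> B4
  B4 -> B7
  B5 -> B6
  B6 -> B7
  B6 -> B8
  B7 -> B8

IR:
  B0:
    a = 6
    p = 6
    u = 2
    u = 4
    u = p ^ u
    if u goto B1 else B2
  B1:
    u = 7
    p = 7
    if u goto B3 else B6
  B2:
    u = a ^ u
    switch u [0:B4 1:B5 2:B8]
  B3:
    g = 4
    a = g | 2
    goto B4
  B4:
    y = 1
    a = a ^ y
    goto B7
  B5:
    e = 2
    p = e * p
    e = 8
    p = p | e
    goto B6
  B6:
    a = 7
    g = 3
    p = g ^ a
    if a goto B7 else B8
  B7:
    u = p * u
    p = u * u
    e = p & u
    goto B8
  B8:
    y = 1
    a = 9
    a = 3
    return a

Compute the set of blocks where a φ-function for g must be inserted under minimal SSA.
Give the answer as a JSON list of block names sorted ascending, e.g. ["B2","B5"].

idom tree: B1←B0 B2←B0 B3←B1 B4←B0 B5←B2 B6←B0 B7←B0 B8←B0
Dom at joins:
  B4: preds {B2,B3}: {B0,B2} ∩ {B0,B1,B3} = {B0}; idom=B0
  B6: preds {B1,B5}: {B0,B1} ∩ {B0,B2,B5} = {B0}; idom=B0
  B7: preds {B4,B6}: {B0,B4} ∩ {B0,B6} = {B0}; idom=B0
  B8: preds {B2,B6,B7}: {B0,B2} ∩ {B0,B6} ∩ {B0,B7} = {B0}; idom=B0

DF walk-up:
  B4←B2: walk B2 to B0
  B4←B3: walk B3→B1 to B0
  B6←B1: walk B1 to B0
  B6←B5: walk B5→B2 to B0
  B7←B4: walk B4 to B0
  B7←B6: walk B6 to B0
  B8←B2: walk B2 to B0
  B8←B6: walk B6 to B0
  B8←B7: walk B7 to B0
  B0 → ∅
  B1 → {B4,B6}
  B2 → {B4,B6,B8}
  B3 → {B4}
  B4 → {B7}
  B5 → {B6}
  B6 → {B7,B8}
  B7 → {B8}
  B8 → ∅

φ for g: defs {B3,B6}
  DF⁺ = {B4,B7,B8}

Answer: ["B4", "B7", "B8"]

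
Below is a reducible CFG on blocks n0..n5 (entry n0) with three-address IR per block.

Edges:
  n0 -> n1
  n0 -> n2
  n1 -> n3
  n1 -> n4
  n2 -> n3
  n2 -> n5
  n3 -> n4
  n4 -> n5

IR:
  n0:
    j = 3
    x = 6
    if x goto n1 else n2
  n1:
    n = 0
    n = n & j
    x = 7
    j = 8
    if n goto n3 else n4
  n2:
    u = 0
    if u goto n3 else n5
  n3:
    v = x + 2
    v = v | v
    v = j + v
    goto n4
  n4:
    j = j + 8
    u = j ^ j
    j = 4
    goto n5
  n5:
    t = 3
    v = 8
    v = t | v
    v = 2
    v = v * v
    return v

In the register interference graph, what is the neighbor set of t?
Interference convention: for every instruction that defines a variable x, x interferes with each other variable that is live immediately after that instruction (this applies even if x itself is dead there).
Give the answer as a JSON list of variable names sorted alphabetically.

def/use:
  n0: {j,x} / ∅
  n1: {j,n,x} / {j}
  n2: {u} / ∅
  n3: {v} / {j,x}
  n4: {j,u} / {j}
  n5: {t,v} / ∅

Backward fixpoint:
  live n0: ∅→{j,x}
  live n1: {j}→{j,x}
  live n2: {j,x}→{j,x}
  live n3: {j,x}→{j}
  live n4: {j}→∅
  live n5: ∅→∅

Conflict graph:
  j — {n,u,v,x}
  n — {j,x}
  t — {v}
  u — {j,x}
  v — {j,t}
  x — {j,n,u}

N(t) = ["v"]

Answer: ["v"]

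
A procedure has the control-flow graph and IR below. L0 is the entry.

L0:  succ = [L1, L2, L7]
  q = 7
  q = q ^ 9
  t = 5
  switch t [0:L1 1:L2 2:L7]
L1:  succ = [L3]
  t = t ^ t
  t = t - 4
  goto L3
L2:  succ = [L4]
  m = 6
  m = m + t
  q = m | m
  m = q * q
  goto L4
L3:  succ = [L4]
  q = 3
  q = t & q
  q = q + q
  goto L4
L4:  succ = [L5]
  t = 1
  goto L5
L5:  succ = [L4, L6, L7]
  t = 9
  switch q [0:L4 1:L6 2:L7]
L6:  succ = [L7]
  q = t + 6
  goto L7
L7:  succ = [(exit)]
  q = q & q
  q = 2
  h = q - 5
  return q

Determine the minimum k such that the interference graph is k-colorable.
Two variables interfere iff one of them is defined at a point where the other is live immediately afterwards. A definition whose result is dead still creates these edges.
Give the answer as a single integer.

def/use:
  L0: def={q,t} ue=∅
  L1: def={t} ue={t}
  L2: def={m,q} ue={t}
  L3: def={q} ue={t}
  L4: def={t} ue=∅
  L5: def={t} ue={q}
  L6: def={q} ue={t}
  L7: def={h,q} ue={q}

Live sets:
  live L0: ∅→{q,t}
  live L1: {t}→{t}
  live L2: {t}→{q}
  live L3: {t}→{q}
  live L4: {q}→{q}
  live L5: {q}→{q,t}
  live L6: {t}→{q}
  live L7: {q}→∅

Interfere edges:
  h: {q}
  m: {q,t}
  q: {h,m,t}
  t: {m,q}

Colouring:
  clique {m,q,t} ⇒ need ≥ 3
  3-colouring: R0={q}  R1={h,m}  R2={t}
  χ = 3

Answer: 3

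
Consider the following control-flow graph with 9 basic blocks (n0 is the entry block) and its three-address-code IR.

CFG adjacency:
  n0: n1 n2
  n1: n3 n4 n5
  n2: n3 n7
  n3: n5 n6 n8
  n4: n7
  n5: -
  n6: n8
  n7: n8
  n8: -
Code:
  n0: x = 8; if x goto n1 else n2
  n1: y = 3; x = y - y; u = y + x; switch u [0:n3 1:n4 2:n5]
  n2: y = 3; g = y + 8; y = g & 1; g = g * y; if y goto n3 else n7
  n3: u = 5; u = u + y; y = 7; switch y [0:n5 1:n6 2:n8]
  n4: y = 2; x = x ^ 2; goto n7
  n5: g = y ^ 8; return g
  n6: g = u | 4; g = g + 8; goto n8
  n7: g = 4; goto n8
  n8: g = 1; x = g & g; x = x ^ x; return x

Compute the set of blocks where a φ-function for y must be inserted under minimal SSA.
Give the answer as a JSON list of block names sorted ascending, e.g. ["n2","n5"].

idom tree: n1←n0 n2←n0 n3←n0 n4←n1 n5←n0 n6←n3 n7←n0 n8←n0
Dom∩ at merges:
  n3: preds {n1,n2}: {n0,n1} ∩ {n0,n2} = {n0}; idom=n0
  n5: preds {n1,n3}: {n0,n1} ∩ {n0,n3} = {n0}; idom=n0
  n7: preds {n2,n4}: {n0,n2} ∩ {n0,n1,n4} = {n0}; idom=n0
  n8: preds {n3,n6,n7}: {n0,n3} ∩ {n0,n3,n6} ∩ {n0,n7} = {n0}; idom=n0

DF derivation:
  join n3 pred n1: n1 stop@n0
  join n3 pred n2: n2 stop@n0
  join n5 pred n1: n1 stop@n0
  join n5 pred n3: n3 stop@n0
  join n7 pred n2: n2 stop@n0
  join n7 pred n4: n4→n1 stop@n0
  join n8 pred n3: n3 stop@n0
  join n8 pred n6: n6→n3 stop@n0
  join n8 pred n7: n7 stop@n0
  n0: DF=∅
  n1: DF={n3,n5,n7}
  n2: DF={n3,n7}
  n3: DF={n5,n8}
  n4: DF={n7}
  n5: DF=∅
  n6: DF={n8}
  n7: DF={n8}
  n8: DF=∅

φ for y: defs {n1,n2,n3,n4}
  DF⁺ = {n3,n5,n7,n8}

Answer: ["n3", "n5", "n7", "n8"]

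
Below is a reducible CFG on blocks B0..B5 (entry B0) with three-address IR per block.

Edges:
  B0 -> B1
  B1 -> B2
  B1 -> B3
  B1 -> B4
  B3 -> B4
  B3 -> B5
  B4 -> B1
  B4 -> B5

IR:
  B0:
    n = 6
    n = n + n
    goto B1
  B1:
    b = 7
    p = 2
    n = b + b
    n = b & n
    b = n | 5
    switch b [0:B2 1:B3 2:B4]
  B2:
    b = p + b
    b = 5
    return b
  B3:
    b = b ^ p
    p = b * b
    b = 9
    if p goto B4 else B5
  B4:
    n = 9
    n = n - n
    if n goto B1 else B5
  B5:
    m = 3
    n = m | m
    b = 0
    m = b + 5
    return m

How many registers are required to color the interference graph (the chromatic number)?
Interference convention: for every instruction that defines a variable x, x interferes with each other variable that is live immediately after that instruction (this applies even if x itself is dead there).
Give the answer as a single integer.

Answer: 3

Working:
Block summaries:
  B0 def {n} use ∅
  B1 def {b,n,p} use ∅
  B2 def {b} use {b,p}
  B3 def {b,p} use {b,p}
  B4 def {n} use ∅
  B5 def {b,m,n} use ∅

Live sets:
  B0: in=∅ out=∅
  B1: in=∅ out={b,p}
  B2: in={b,p} out=∅
  B3: in={b,p} out=∅
  B4: in=∅ out=∅
  B5: in=∅ out=∅

Conflict graph:
  b↔{n,p}
  m↔∅
  n↔{b,p}
  p↔{b,n}

Registers:
  clique {b,n,p} ⇒ need ≥ 3
  3-colouring: r0={b,m}  r1={n}  r2={p}
  χ = 3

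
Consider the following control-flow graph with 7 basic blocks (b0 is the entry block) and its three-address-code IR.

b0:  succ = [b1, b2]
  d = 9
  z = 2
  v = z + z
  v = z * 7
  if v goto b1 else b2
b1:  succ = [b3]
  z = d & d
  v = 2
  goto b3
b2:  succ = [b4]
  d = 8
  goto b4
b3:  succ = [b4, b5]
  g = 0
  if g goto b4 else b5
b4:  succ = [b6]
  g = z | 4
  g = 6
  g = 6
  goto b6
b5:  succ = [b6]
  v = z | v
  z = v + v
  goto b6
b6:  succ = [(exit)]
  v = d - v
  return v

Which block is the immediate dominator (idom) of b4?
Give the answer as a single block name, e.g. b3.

idom tree: b1←b0 b2←b0 b3←b1 b4←b0 b5←b3 b6←b0
Dom at joins:
  b4: preds {b2,b3}: {b0,b2} ∩ {b0,b1,b3} = {b0}; idom=b0
  b6: preds {b4,b5}: {b0,b4} ∩ {b0,b1,b3,b5} = {b0}; idom=b0

idom(b4) = b0

Answer: b0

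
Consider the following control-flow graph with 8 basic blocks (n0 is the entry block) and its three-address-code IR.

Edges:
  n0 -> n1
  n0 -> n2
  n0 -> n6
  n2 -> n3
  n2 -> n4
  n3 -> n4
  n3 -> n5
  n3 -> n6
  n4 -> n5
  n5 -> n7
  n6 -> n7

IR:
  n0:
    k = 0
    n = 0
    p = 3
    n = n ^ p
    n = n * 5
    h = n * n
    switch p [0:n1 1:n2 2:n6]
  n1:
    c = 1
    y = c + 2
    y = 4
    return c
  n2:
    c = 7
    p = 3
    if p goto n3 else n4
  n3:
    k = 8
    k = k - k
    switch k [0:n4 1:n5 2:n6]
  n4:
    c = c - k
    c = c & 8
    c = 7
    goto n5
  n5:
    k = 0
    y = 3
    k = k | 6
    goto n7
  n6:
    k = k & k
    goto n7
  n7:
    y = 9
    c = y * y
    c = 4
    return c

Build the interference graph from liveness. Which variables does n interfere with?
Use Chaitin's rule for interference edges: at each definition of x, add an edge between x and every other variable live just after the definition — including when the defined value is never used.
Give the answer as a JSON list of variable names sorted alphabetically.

Answer: ["k", "p"]

Derivation:
def/use:
  n0: def={h,k,n,p} ue=∅
  n1: def={c,y} ue=∅
  n2: def={c,p} ue=∅
  n3: def={k} ue=∅
  n4: def={c} ue={c,k}
  n5: def={k,y} ue=∅
  n6: def={k} ue={k}
  n7: def={c,y} ue=∅

Backward fixpoint:
  n0: in=∅ out={k}
  n1: in=∅ out=∅
  n2: in={k} out={c,k}
  n3: in={c} out={c,k}
  n4: in={c,k} out=∅
  n5: in=∅ out=∅
  n6: in={k} out=∅
  n7: in=∅ out=∅

Conflict graph:
  c — {k,p,y}
  h — {k,p}
  k — {c,h,n,p,y}
  n — {k,p}
  p — {c,h,k,n}
  y — {c,k}

N(n) = ["k", "p"]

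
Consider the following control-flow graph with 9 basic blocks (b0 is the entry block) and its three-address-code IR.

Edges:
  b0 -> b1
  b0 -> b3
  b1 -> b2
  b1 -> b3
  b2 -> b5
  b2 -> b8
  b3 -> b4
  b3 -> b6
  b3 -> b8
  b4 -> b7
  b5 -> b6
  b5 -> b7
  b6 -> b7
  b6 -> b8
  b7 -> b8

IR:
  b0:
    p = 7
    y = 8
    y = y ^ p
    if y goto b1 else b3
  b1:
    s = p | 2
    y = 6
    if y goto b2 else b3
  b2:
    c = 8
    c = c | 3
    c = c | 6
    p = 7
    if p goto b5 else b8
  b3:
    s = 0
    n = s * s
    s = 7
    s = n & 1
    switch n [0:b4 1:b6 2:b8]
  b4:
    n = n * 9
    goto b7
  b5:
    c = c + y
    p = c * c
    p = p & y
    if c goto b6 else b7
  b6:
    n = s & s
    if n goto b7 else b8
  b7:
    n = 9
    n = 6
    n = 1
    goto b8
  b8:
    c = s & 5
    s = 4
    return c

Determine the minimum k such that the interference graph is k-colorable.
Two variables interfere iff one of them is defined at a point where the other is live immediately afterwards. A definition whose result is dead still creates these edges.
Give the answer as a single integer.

Block summaries:
  b0 def {p,y} use ∅
  b1 def {s,y} use {p}
  b2 def {c,p} use ∅
  b3 def {n,s} use ∅
  b4 def {n} use {n}
  b5 def {c,p} use {c,y}
  b6 def {n} use {s}
  b7 def {n} use ∅
  b8 def {c,s} use {s}

Backward fixpoint:
  live b0: ∅→{p}
  live b1: {p}→{s,y}
  live b2: {s,y}→{c,s,y}
  live b3: ∅→{n,s}
  live b4: {n,s}→{s}
  live b5: {c,s,y}→{s}
  live b6: {s}→{s}
  live b7: {s}→{s}
  live b8: {s}→∅

Conflict graph:
  c↔{p,s,y}
  n↔{s}
  p↔{c,s,y}
  s↔{c,n,p,y}
  y↔{c,p,s}

Chromatic number:
  clique {c,p,s,y} ⇒ need ≥ 4
  4-colouring: r0={s}  r1={c,n}  r2={p}  r3={y}
  χ = 4

Answer: 4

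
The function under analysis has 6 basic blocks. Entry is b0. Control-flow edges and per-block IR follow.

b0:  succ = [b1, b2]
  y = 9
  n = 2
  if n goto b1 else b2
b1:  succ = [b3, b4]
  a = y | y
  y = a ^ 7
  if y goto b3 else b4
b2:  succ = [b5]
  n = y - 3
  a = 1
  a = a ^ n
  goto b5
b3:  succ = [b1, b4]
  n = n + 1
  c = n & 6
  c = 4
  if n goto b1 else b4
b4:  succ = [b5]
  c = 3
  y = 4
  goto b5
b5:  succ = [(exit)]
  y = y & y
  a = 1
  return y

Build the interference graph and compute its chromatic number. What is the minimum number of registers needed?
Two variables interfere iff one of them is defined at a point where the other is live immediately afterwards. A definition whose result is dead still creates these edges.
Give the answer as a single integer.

Answer: 3

Derivation:
Block summaries:
  b0 def {n,y} use ∅
  b1 def {a,y} use {y}
  b2 def {a,n} use {y}
  b3 def {c,n} use {n}
  b4 def {c,y} use ∅
  b5 def {a,y} use {y}

Backward fixpoint:
  live b0: ∅→{n,y}
  live b1: {n,y}→{n,y}
  live b2: {y}→{y}
  live b3: {n,y}→{n,y}
  live b4: ∅→{y}
  live b5: {y}→∅

Interfere edges:
  a — {n,y}
  c — {n,y}
  n — {a,c,y}
  y — {a,c,n}

Chromatic number:
  {a,n,y} pairwise interfere (3-clique) ⇒ χ ≥ 3
  assign a→r2 c→r2 n→r0 y→r1 — no edge inside a register ⇒ χ ≤ 3
  χ = 3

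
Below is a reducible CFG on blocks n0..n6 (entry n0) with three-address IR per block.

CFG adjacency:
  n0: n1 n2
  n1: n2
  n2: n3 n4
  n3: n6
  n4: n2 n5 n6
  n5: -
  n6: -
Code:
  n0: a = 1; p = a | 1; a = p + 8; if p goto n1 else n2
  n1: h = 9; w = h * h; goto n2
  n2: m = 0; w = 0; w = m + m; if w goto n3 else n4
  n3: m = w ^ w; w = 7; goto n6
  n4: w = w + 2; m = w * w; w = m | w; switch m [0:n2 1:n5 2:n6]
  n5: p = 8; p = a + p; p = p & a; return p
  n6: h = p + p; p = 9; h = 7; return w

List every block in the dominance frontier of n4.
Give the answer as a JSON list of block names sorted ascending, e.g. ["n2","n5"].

Answer: ["n2", "n6"]

Derivation:
idom tree: n1←n0 n2←n0 n3←n2 n4←n2 n5←n4 n6←n2
Join-block Dom:
  n2: preds {n0,n1,n4}: {n0} ∩ {n0,n1} ∩ {n0,n2,n4} = {n0}; idom=n0
  n6: preds {n3,n4}: {n0,n2,n3} ∩ {n0,n2,n4} = {n0,n2}; idom=n2

DF derivation:
  join n2 pred n0: · stop@n0
  join n2 pred n1: n1 stop@n0
  join n2 pred n4: n4→n2 stop@n0
  join n6 pred n3: n3 stop@n2
  join n6 pred n4: n4 stop@n2
  n0 → ∅
  n1 → {n2}
  n2 → {n2}
  n3 → {n6}
  n4 → {n2,n6}
  n5 → ∅
  n6 → ∅

DF(n4) = ["n2", "n6"]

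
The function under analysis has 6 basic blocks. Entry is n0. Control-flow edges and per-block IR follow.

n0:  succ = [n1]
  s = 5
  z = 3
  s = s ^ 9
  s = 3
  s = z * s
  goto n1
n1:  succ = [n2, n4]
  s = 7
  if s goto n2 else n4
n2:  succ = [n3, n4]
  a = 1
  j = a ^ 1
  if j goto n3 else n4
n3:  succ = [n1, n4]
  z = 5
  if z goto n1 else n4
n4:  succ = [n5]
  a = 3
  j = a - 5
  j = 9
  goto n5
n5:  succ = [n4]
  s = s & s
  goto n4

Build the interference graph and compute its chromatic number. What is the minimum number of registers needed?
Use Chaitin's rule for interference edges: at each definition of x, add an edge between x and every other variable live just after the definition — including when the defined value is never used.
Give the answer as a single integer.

Per-block:
  n0: def={s,z} ue=∅
  n1: def={s} ue=∅
  n2: def={a,j} ue=∅
  n3: def={z} ue=∅
  n4: def={a,j} ue=∅
  n5: def={s} ue={s}

Liveness:
  n0: in=∅ out=∅
  n1: in=∅ out={s}
  n2: in={s} out={s}
  n3: in={s} out={s}
  n4: in={s} out={s}
  n5: in={s} out={s}

Interference:
  a: {s}
  j: {s}
  s: {a,j,z}
  z: {s}

Registers:
  lower bound: {a,s} mutually conflict ⇒ χ ≥ 2
  assign a→c1 j→c1 s→c0 z→c1 — no edge inside a register ⇒ χ ≤ 2
  χ = 2

Answer: 2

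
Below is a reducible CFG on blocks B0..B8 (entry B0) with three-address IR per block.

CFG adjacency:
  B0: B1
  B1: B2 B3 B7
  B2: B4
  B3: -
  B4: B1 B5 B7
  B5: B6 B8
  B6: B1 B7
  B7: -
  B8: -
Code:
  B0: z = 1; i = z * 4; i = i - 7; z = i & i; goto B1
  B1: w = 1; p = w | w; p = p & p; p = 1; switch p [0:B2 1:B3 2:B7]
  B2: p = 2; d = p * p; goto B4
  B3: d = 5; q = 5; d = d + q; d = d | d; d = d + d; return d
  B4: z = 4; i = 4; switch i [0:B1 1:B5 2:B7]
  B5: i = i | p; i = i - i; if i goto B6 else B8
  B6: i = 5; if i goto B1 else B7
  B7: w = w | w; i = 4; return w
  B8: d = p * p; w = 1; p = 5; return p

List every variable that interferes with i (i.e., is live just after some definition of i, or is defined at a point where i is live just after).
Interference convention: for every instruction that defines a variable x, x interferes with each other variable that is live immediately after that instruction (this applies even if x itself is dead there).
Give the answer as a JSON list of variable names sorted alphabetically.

Answer: ["p", "w"]

Derivation:
def/use:
  B0 def {i,z} use ∅
  B1 def {p,w} use ∅
  B2 def {d,p} use ∅
  B3 def {d,q} use ∅
  B4 def {i,z} use ∅
  B5 def {i} use {i,p}
  B6 def {i} use ∅
  B7 def {i,w} use {w}
  B8 def {d,p,w} use {p}

Liveness:
  live B0: ∅→∅
  live B1: ∅→{w}
  live B2: {w}→{p,w}
  live B3: ∅→∅
  live B4: {p,w}→{i,p,w}
  live B5: {i,p,w}→{p,w}
  live B6: {w}→{w}
  live B7: {w}→∅
  live B8: {p}→∅

Interference:
  d↔{p,q,w}
  i↔{p,w}
  p↔{d,i,w,z}
  q↔{d}
  w↔{d,i,p,z}
  z↔{p,w}

N(i) = ["p", "w"]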